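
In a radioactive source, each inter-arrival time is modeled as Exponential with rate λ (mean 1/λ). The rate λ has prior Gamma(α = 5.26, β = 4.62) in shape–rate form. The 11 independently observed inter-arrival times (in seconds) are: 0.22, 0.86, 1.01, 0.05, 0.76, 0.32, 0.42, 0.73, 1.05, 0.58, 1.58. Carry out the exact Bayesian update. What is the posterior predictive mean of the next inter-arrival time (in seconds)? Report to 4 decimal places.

With a Gamma(shape α, rate β) prior on the exponential rate λ, the posterior after n observations with total T = Σxᵢ is Gamma(α+n, β+T).
Sum of observations T = 7.58 seconds; n = 11.
Posterior: Gamma(5.26+11, 4.62+7.58) = Gamma(16.26, 12.20).
The predictive distribution for the next observation is Lomax; its mean is β/(α−1) = 12.20/15.26 = 0.7995.

0.7995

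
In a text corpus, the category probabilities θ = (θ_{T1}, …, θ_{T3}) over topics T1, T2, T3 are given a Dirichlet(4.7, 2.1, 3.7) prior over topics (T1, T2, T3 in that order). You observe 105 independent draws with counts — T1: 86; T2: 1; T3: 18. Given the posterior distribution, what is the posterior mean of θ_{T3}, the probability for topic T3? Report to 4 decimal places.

0.1879

The Dirichlet prior is conjugate to the Multinomial likelihood: each posterior αⱼ = prior αⱼ + observed count nⱼ.
Posterior concentration: (90.7, 3.1, 21.7), total = 115.5.
E[θ_{T3}|data] = α_{T3}/Σα = 21.7/115.5 = 0.1879.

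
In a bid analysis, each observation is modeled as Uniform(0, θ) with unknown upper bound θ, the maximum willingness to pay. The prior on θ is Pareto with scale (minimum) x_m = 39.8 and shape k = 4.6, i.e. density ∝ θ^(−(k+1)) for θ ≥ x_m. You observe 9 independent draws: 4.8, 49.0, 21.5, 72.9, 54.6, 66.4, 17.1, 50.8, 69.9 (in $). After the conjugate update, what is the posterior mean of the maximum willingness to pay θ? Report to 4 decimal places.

78.6857

A Pareto(scale x_m, shape k) prior on the upper bound θ of Uniform(0, θ) is conjugate: posterior is Pareto(max(x_m, max xᵢ), k + n).
Sample maximum = 72.9; prior scale x_m = 39.8 → posterior scale = max = 72.9.
Posterior shape = 4.6 + 9 = 13.6.
E[θ|data] = k·x_m/(k−1) = 13.6·72.9/12.6 = 78.6857.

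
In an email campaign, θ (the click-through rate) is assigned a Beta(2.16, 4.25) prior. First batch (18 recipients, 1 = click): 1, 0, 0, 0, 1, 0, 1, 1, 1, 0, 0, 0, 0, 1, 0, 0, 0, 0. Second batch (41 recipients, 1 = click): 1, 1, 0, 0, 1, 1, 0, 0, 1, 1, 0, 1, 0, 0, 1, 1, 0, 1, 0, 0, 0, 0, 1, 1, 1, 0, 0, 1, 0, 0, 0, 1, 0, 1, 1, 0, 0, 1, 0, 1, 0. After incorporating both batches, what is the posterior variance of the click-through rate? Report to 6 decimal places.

0.003656

The Beta prior is conjugate to a Binomial/Bernoulli likelihood; the update adds successes to α and failures to β.
After batch 1: Beta(2.16+6, 4.25+12) = Beta(8.16, 16.25).
After batch 2: Beta(8.16+19, 16.25+22) = Beta(27.16, 38.25).
Var = αβ/((α+β)²(α+β+1)) = 27.16·38.25/(65.41²·66.41) = 0.003656.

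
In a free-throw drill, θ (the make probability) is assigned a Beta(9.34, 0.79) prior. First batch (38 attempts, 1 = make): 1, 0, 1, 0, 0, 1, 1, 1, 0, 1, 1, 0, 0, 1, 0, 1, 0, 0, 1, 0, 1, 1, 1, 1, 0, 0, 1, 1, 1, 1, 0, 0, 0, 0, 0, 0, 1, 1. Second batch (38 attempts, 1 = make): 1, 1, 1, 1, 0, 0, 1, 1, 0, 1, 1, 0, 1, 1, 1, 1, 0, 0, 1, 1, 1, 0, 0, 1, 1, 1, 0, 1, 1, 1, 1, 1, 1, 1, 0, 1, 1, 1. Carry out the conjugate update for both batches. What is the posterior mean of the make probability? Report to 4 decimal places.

0.6657

The Beta prior is conjugate to a Binomial/Bernoulli likelihood; the update adds successes to α and failures to β.
After batch 1: Beta(9.34+20, 0.79+18) = Beta(29.34, 18.79).
After batch 2: Beta(29.34+28, 18.79+10) = Beta(57.34, 28.79).
Posterior mean = α/(α+β) = 57.34/86.13 = 0.6657.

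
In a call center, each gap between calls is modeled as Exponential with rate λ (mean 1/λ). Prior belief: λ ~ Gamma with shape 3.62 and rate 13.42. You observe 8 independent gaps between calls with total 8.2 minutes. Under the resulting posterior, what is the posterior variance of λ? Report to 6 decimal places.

With a Gamma(shape α, rate β) prior on the exponential rate λ, the posterior after n observations with total T = Σxᵢ is Gamma(α+n, β+T).
Posterior: Gamma(3.62+8, 13.42+8.2) = Gamma(11.62, 21.62).
Var = α/β² = 0.024860.

0.024860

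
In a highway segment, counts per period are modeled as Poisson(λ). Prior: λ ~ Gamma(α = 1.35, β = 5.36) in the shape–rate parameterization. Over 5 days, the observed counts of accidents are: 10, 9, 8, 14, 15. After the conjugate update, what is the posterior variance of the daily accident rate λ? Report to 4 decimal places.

With a Gamma(shape α, rate β) prior, the Poisson likelihood is conjugate: the posterior is Gamma(α + ΣXᵢ, β + n).
Sum of counts S = 56 over n = 5 days.
Posterior: Gamma(α+S, β+n) = Gamma(1.35+56, 5.36+5) = Gamma(57.35, 10.36).
Var = α/β² = 57.35/10.36² = 0.5343.

0.5343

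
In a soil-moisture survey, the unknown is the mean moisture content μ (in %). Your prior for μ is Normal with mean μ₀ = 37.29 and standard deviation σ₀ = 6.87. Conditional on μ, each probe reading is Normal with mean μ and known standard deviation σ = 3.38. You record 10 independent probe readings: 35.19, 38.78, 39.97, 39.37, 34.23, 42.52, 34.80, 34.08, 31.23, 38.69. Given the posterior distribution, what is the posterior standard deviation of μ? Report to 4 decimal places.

1.0561

For Normal data with known variance σ², a Normal(μ₀, σ₀²) prior on μ is conjugate. Posterior precision = 1/σ₀² + n/σ²; posterior mean is the precision-weighted average of μ₀ and x̄.
σ₀² = 6.87² = 47.1969, σ² = 3.38² = 11.4244; σ² + n·σ₀² = 11.4244 + 10·47.1969 = 483.3934.
Posterior precision = 1/σ₀² + n/σ² = 1/47.1969 + 10/11.4244 = (σ² + n·σ₀²)/(σ₀²σ²) = 483.3934/(47.1969·11.4244); posterior variance σₙ² = σ₀²σ²/(σ² + n·σ₀²) = 47.1969·11.4244/483.3934 = 1.115440.
Posterior SD = √σₙ² = √(47.1969·11.4244/483.3934) = 1.0561.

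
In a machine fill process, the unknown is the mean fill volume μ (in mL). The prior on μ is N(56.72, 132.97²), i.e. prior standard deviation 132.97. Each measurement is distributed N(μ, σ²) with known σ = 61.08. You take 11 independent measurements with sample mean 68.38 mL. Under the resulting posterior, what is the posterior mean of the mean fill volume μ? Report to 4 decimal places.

For Normal data with known variance σ², a Normal(μ₀, σ₀²) prior on μ is conjugate. Posterior precision = 1/σ₀² + n/σ²; posterior mean is the precision-weighted average of μ₀ and x̄.
n·x̄ = 11·68.38 = 752.18.
σ₀² = 132.97² = 17681.0209, σ² = 61.08² = 3730.7664; σ² + n·σ₀² = 3730.7664 + 11·17681.0209 = 198221.9963.
Posterior mean = (μ₀/σ₀² + n·x̄/σ²)/(1/σ₀² + n/σ²) = (σ²·μ₀ + σ₀²·n·x̄)/(σ² + n·σ₀²) = (3730.7664·56.72 + 17681.0209·752.18)/198221.9963 = 13510919.37077/198221.9963 = 68.1605.

68.1605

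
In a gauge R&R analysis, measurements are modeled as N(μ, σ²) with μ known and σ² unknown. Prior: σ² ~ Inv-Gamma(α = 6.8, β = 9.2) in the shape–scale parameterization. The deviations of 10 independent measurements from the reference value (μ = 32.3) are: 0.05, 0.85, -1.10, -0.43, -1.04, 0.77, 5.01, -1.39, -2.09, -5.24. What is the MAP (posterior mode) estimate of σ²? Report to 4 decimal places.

3.1661

With known mean μ and an Inverse-Gamma(α, β) prior on σ², the Normal likelihood is conjugate: posterior is Inv-Gamma(α + n/2, β + Σ(xᵢ−μ)²/2).
Σ(xᵢ−μ)² = (0.05)² + (0.85)² + (-1.10)² + (-0.43)² + (-1.04)² + (0.77)² + (5.01)² + (-1.39)² + (-2.09)² + (-5.24)² = 62.6523.
Posterior: Inv-Gamma(6.8 + 10/2, 9.2 + 62.6523/2) = Inv-Gamma(11.80, 40.52615).
Mode = β/(α+1) = 40.52615/12.80 = 3.1661.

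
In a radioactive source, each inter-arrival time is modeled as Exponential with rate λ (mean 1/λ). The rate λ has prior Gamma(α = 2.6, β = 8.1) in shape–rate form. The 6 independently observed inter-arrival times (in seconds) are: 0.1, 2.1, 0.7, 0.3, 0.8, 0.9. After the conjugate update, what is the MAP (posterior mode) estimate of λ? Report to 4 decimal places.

0.5846

With a Gamma(shape α, rate β) prior on the exponential rate λ, the posterior after n observations with total T = Σxᵢ is Gamma(α+n, β+T).
Sum of observations T = 4.9 seconds; n = 6.
Posterior: Gamma(2.6+6, 8.1+4.9) = Gamma(8.6, 13.0).
Mode = (α−1)/β = 0.5846.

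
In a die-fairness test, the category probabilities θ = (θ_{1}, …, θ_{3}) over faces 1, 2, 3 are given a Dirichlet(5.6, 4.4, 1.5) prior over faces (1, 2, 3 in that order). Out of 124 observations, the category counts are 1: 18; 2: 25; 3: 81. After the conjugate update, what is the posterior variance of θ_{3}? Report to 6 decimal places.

The Dirichlet prior is conjugate to the Multinomial likelihood: each posterior αⱼ = prior αⱼ + observed count nⱼ.
Posterior concentration: (23.6, 29.4, 82.5), total = 135.5.
Var[θ_j] = α_j(Σα−α_j)/((Σα)²(Σα+1)) = 82.5·53.0/(135.5²·136.5) = 0.001745.

0.001745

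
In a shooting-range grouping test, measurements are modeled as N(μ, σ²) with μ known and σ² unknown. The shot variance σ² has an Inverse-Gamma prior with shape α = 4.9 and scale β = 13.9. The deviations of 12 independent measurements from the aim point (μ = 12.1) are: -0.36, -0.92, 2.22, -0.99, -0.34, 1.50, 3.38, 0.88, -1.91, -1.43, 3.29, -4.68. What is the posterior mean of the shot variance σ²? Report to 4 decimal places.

With known mean μ and an Inverse-Gamma(α, β) prior on σ², the Normal likelihood is conjugate: posterior is Inv-Gamma(α + n/2, β + Σ(xᵢ−μ)²/2).
Σ(xᵢ−μ)² = (-0.36)² + (-0.92)² + (2.22)² + (-0.99)² + (-0.34)² + (1.50)² + (3.38)² + (0.88)² + (-1.91)² + (-1.43)² + (3.29)² + (-4.68)² = 59.8684.
Posterior: Inv-Gamma(4.9 + 12/2, 13.9 + 59.8684/2) = Inv-Gamma(10.90, 43.83420).
E[σ²|data] = β/(α−1) = 43.83420/9.90 = 4.4277.

4.4277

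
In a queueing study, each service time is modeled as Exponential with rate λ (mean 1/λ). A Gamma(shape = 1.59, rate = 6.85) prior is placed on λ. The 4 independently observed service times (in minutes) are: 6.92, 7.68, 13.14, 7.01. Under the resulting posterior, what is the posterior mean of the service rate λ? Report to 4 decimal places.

With a Gamma(shape α, rate β) prior on the exponential rate λ, the posterior after n observations with total T = Σxᵢ is Gamma(α+n, β+T).
Sum of observations T = 34.75 minutes; n = 4.
Posterior: Gamma(1.59+4, 6.85+34.75) = Gamma(5.59, 41.60).
Posterior mean of λ = α/β = 5.59/41.60 = 0.1344.

0.1344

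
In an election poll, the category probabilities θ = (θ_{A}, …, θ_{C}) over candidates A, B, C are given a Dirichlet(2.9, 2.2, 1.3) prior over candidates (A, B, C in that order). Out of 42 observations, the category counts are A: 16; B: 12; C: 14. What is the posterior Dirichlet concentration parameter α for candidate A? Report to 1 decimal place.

18.9

The Dirichlet prior is conjugate to the Multinomial likelihood: each posterior αⱼ = prior αⱼ + observed count nⱼ.
Posterior concentration: (18.9, 14.2, 15.3), total = 48.4.
α_{A} = 2.9 + 16 = 18.9.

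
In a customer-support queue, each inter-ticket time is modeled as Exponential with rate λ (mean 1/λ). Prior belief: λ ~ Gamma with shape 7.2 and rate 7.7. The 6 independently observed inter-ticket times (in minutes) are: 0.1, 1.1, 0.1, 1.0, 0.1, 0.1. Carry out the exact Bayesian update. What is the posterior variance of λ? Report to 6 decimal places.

0.126874

With a Gamma(shape α, rate β) prior on the exponential rate λ, the posterior after n observations with total T = Σxᵢ is Gamma(α+n, β+T).
Sum of observations T = 2.5 minutes; n = 6.
Posterior: Gamma(7.2+6, 7.7+2.5) = Gamma(13.2, 10.2).
Var = α/β² = 0.126874.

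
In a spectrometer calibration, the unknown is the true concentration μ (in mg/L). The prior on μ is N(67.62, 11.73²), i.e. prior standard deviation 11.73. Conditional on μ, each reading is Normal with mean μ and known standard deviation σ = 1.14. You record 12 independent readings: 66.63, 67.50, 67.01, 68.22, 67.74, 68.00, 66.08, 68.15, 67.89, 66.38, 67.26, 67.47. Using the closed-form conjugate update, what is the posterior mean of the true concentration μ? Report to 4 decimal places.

For Normal data with known variance σ², a Normal(μ₀, σ₀²) prior on μ is conjugate. Posterior precision = 1/σ₀² + n/σ²; posterior mean is the precision-weighted average of μ₀ and x̄.
Σxᵢ = 66.63 + 67.50 + 67.01 + 68.22 + 67.74 + 68.00 + 66.08 + 68.15 + 67.89 + 66.38 + 67.26 + 67.47 = 808.33, so n·x̄ = 808.33.
σ₀² = 11.73² = 137.5929, σ² = 1.14² = 1.2996; σ² + n·σ₀² = 1.2996 + 12·137.5929 = 1652.4144.
Posterior mean = (μ₀/σ₀² + n·x̄/σ²)/(1/σ₀² + n/σ²) = (σ²·μ₀ + σ₀²·n·x̄)/(σ² + n·σ₀²) = (1.2996·67.62 + 137.5929·808.33)/1652.4144 = 111308.347809/1652.4144 = 67.3610.

67.3610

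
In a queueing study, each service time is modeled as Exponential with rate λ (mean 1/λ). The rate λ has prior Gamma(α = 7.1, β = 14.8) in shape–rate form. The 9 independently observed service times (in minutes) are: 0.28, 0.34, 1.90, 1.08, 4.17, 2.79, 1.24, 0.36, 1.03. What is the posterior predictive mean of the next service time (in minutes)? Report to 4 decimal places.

1.8536

With a Gamma(shape α, rate β) prior on the exponential rate λ, the posterior after n observations with total T = Σxᵢ is Gamma(α+n, β+T).
Sum of observations T = 13.19 minutes; n = 9.
Posterior: Gamma(7.1+9, 14.8+13.19) = Gamma(16.1, 27.99).
The predictive distribution for the next observation is Lomax; its mean is β/(α−1) = 27.99/15.1 = 1.8536.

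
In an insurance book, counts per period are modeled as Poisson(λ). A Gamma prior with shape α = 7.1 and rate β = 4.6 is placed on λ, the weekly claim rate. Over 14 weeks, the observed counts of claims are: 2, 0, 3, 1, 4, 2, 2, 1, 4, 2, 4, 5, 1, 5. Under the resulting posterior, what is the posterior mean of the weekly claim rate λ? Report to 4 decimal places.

2.3172

With a Gamma(shape α, rate β) prior, the Poisson likelihood is conjugate: the posterior is Gamma(α + ΣXᵢ, β + n).
Sum of counts S = 36 over n = 14 weeks.
Posterior: Gamma(α+S, β+n) = Gamma(7.1+36, 4.6+14) = Gamma(43.1, 18.6).
Posterior mean = α/β = 43.1/18.6 = 2.3172.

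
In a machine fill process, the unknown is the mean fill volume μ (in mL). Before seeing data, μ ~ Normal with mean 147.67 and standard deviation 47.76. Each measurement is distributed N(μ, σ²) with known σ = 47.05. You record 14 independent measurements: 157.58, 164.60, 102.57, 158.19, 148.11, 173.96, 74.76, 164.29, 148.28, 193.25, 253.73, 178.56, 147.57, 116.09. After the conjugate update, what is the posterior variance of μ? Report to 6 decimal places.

147.871088

For Normal data with known variance σ², a Normal(μ₀, σ₀²) prior on μ is conjugate. Posterior precision = 1/σ₀² + n/σ²; posterior mean is the precision-weighted average of μ₀ and x̄.
σ₀² = 47.76² = 2281.0176, σ² = 47.05² = 2213.7025; σ² + n·σ₀² = 2213.7025 + 14·2281.0176 = 34147.9489.
Posterior precision = 1/σ₀² + n/σ² = 1/2281.0176 + 14/2213.7025 = (σ² + n·σ₀²)/(σ₀²σ²) = 34147.9489/(2281.0176·2213.7025); posterior variance σₙ² = σ₀²σ²/(σ² + n·σ₀²) = 2281.0176·2213.7025/34147.9489 = 147.871088.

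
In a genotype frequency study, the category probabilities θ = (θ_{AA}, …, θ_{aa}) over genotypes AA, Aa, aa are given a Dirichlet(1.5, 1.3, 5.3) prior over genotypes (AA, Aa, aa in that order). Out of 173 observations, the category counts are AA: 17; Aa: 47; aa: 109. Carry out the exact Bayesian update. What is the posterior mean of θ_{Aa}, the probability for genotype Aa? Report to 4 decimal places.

0.2667

The Dirichlet prior is conjugate to the Multinomial likelihood: each posterior αⱼ = prior αⱼ + observed count nⱼ.
Posterior concentration: (18.5, 48.3, 114.3), total = 181.1.
E[θ_{Aa}|data] = α_{Aa}/Σα = 48.3/181.1 = 0.2667.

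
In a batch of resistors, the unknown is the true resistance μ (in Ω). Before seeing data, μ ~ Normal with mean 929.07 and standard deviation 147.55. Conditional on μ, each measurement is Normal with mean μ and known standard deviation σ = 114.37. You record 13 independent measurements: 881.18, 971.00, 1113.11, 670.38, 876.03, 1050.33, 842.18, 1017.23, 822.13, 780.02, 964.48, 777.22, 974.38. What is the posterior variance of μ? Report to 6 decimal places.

961.743115

For Normal data with known variance σ², a Normal(μ₀, σ₀²) prior on μ is conjugate. Posterior precision = 1/σ₀² + n/σ²; posterior mean is the precision-weighted average of μ₀ and x̄.
σ₀² = 147.55² = 21771.0025, σ² = 114.37² = 13080.4969; σ² + n·σ₀² = 13080.4969 + 13·21771.0025 = 296103.5294.
Posterior precision = 1/σ₀² + n/σ² = 1/21771.0025 + 13/13080.4969 = (σ² + n·σ₀²)/(σ₀²σ²) = 296103.5294/(21771.0025·13080.4969); posterior variance σₙ² = σ₀²σ²/(σ² + n·σ₀²) = 21771.0025·13080.4969/296103.5294 = 961.743115.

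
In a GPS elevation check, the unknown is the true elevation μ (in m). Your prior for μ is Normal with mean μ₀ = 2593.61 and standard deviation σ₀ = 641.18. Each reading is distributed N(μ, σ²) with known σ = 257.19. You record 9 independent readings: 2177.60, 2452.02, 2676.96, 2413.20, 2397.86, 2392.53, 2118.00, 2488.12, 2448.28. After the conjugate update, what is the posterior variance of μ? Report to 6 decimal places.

7220.547874

For Normal data with known variance σ², a Normal(μ₀, σ₀²) prior on μ is conjugate. Posterior precision = 1/σ₀² + n/σ²; posterior mean is the precision-weighted average of μ₀ and x̄.
σ₀² = 641.18² = 411111.7924, σ² = 257.19² = 66146.6961; σ² + n·σ₀² = 66146.6961 + 9·411111.7924 = 3766152.8277.
Posterior precision = 1/σ₀² + n/σ² = 1/411111.7924 + 9/66146.6961 = (σ² + n·σ₀²)/(σ₀²σ²) = 3766152.8277/(411111.7924·66146.6961); posterior variance σₙ² = σ₀²σ²/(σ² + n·σ₀²) = 411111.7924·66146.6961/3766152.8277 = 7220.547874.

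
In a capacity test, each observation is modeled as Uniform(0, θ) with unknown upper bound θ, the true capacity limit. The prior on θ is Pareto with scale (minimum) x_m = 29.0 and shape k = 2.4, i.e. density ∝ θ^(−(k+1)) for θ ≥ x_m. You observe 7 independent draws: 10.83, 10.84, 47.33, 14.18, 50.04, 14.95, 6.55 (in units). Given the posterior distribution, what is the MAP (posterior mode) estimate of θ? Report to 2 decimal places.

A Pareto(scale x_m, shape k) prior on the upper bound θ of Uniform(0, θ) is conjugate: posterior is Pareto(max(x_m, max xᵢ), k + n).
Sample maximum = 50.04; prior scale x_m = 29.0 → posterior scale = max = 50.04.
Posterior shape = 2.4 + 7 = 9.4.
The Pareto density is decreasing on [x_m, ∞), so the mode is x_m = 50.04.

50.04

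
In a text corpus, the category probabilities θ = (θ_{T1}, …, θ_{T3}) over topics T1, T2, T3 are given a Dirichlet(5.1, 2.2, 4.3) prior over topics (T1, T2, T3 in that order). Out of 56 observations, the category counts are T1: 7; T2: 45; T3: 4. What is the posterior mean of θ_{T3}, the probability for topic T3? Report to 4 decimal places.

0.1228

The Dirichlet prior is conjugate to the Multinomial likelihood: each posterior αⱼ = prior αⱼ + observed count nⱼ.
Posterior concentration: (12.1, 47.2, 8.3), total = 67.6.
E[θ_{T3}|data] = α_{T3}/Σα = 8.3/67.6 = 0.1228.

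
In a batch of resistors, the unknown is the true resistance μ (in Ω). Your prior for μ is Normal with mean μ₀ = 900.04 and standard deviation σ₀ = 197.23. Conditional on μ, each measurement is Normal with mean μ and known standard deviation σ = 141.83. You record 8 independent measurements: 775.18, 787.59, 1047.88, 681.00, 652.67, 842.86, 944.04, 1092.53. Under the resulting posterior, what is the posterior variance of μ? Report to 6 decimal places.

For Normal data with known variance σ², a Normal(μ₀, σ₀²) prior on μ is conjugate. Posterior precision = 1/σ₀² + n/σ²; posterior mean is the precision-weighted average of μ₀ and x̄.
σ₀² = 197.23² = 38899.6729, σ² = 141.83² = 20115.7489; σ² + n·σ₀² = 20115.7489 + 8·38899.6729 = 331313.1321.
Posterior precision = 1/σ₀² + n/σ² = 1/38899.6729 + 8/20115.7489 = (σ² + n·σ₀²)/(σ₀²σ²) = 331313.1321/(38899.6729·20115.7489); posterior variance σₙ² = σ₀²σ²/(σ² + n·σ₀²) = 38899.6729·20115.7489/331313.1321 = 2361.802104.

2361.802104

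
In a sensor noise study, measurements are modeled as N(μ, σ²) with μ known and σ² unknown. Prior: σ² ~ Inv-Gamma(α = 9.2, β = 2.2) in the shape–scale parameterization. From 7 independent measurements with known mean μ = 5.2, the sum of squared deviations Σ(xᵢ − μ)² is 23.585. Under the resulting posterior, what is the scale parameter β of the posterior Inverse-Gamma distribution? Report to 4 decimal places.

13.9925

With known mean μ and an Inverse-Gamma(α, β) prior on σ², the Normal likelihood is conjugate: posterior is Inv-Gamma(α + n/2, β + Σ(xᵢ−μ)²/2).
Posterior: Inv-Gamma(9.2 + 7/2, 2.2 + 23.585/2) = Inv-Gamma(12.70, 13.9925).
Posterior β = 13.9925.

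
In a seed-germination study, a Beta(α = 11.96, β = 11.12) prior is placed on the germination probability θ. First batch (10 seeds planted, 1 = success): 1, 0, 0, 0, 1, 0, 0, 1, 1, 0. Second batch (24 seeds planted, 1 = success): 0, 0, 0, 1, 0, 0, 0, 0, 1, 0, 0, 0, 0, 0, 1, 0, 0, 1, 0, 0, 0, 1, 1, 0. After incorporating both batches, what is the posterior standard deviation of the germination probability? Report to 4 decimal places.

0.0638

The Beta prior is conjugate to a Binomial/Bernoulli likelihood; the update adds successes to α and failures to β.
After batch 1: Beta(11.96+4, 11.12+6) = Beta(15.96, 17.12).
After batch 2: Beta(15.96+6, 17.12+18) = Beta(21.96, 35.12).
Var = αβ/((α+β)²(α+β+1)) = 21.96·35.12/(57.08²·58.08) = 0.00407561; SD = √0.00407561 = 0.0638.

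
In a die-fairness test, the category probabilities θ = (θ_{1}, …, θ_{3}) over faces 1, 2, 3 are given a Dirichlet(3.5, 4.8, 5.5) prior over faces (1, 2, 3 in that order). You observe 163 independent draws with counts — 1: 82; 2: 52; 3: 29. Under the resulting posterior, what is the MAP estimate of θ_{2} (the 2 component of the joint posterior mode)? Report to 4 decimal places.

The Dirichlet prior is conjugate to the Multinomial likelihood: each posterior αⱼ = prior αⱼ + observed count nⱼ.
Posterior concentration: (85.5, 56.8, 34.5), total = 176.8.
Joint mode component: (α_{2}−1)/(Σα−K) = 55.8/173.8 = 0.3211.

0.3211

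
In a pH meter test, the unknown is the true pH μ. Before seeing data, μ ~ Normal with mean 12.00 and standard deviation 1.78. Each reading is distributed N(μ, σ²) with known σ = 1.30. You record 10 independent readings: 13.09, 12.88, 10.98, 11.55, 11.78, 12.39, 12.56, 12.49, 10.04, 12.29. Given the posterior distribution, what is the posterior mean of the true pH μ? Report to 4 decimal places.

For Normal data with known variance σ², a Normal(μ₀, σ₀²) prior on μ is conjugate. Posterior precision = 1/σ₀² + n/σ²; posterior mean is the precision-weighted average of μ₀ and x̄.
Σxᵢ = 13.09 + 12.88 + 10.98 + 11.55 + 11.78 + 12.39 + 12.56 + 12.49 + 10.04 + 12.29 = 120.05, so n·x̄ = 120.05.
σ₀² = 1.78² = 3.1684, σ² = 1.30² = 1.69; σ² + n·σ₀² = 1.69 + 10·3.1684 = 33.374.
Posterior mean = (μ₀/σ₀² + n·x̄/σ²)/(1/σ₀² + n/σ²) = (σ²·μ₀ + σ₀²·n·x̄)/(σ² + n·σ₀²) = (1.69·12.00 + 3.1684·120.05)/33.374 = 400.64642/33.374 = 12.0047.

12.0047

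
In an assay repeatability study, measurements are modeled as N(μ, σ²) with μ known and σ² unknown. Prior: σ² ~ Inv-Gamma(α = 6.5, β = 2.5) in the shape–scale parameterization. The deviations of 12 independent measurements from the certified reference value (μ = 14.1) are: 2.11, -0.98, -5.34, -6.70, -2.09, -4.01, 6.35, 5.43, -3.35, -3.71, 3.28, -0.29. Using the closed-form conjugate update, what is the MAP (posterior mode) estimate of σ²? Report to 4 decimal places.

7.7742

With known mean μ and an Inverse-Gamma(α, β) prior on σ², the Normal likelihood is conjugate: posterior is Inv-Gamma(α + n/2, β + Σ(xᵢ−μ)²/2).
Σ(xᵢ−μ)² = (2.11)² + (-0.98)² + (-5.34)² + (-6.70)² + (-2.09)² + (-4.01)² + (6.35)² + (5.43)² + (-3.35)² + (-3.71)² + (3.28)² + (-0.29)² = 204.9028.
Posterior: Inv-Gamma(6.5 + 12/2, 2.5 + 204.9028/2) = Inv-Gamma(12.50, 104.95140).
Mode = β/(α+1) = 104.95140/13.50 = 7.7742.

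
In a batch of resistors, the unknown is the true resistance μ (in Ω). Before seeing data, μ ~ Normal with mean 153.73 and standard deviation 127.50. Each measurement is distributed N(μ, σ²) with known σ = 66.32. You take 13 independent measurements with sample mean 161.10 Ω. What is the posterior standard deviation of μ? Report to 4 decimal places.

For Normal data with known variance σ², a Normal(μ₀, σ₀²) prior on μ is conjugate. Posterior precision = 1/σ₀² + n/σ²; posterior mean is the precision-weighted average of μ₀ and x̄.
σ₀² = 127.50² = 16256.25, σ² = 66.32² = 4398.3424; σ² + n·σ₀² = 4398.3424 + 13·16256.25 = 215729.5924.
Posterior precision = 1/σ₀² + n/σ² = 1/16256.25 + 13/4398.3424 = (σ² + n·σ₀²)/(σ₀²σ²) = 215729.5924/(16256.25·4398.3424); posterior variance σₙ² = σ₀²σ²/(σ² + n·σ₀²) = 16256.25·4398.3424/215729.5924 = 331.436002.
Posterior SD = √σₙ² = √(16256.25·4398.3424/215729.5924) = 18.2054.

18.2054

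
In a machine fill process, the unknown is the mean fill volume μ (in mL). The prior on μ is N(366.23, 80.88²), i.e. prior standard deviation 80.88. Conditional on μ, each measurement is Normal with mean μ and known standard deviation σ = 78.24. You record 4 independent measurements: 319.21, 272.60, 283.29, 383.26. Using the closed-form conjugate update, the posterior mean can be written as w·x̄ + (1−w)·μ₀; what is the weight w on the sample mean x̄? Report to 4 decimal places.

For Normal data with known variance σ², a Normal(μ₀, σ₀²) prior on μ is conjugate. Posterior precision = 1/σ₀² + n/σ²; posterior mean is the precision-weighted average of μ₀ and x̄.
σ₀² = 80.88² = 6541.5744, σ² = 78.24² = 6121.4976. Prior precision 1/σ₀² = 1/6541.5744; data precision n/σ² = 4/6121.4976.
w = (n/σ²)/(1/σ₀² + n/σ²) = n·σ₀²/(σ² + n·σ₀²) = 4·6541.5744/(6121.4976 + 4·6541.5744) = 26166.2976/32287.7952 = 0.8104.

0.8104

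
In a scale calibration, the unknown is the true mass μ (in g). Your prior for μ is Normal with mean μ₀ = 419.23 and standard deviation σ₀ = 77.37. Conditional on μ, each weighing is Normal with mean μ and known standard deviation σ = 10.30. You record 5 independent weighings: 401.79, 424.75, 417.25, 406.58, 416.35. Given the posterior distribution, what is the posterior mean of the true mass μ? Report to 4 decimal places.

For Normal data with known variance σ², a Normal(μ₀, σ₀²) prior on μ is conjugate. Posterior precision = 1/σ₀² + n/σ²; posterior mean is the precision-weighted average of μ₀ and x̄.
Σxᵢ = 401.79 + 424.75 + 417.25 + 406.58 + 416.35 = 2066.72, so n·x̄ = 2066.72.
σ₀² = 77.37² = 5986.1169, σ² = 10.30² = 106.09; σ² + n·σ₀² = 106.09 + 5·5986.1169 = 30036.6745.
Posterior mean = (μ₀/σ₀² + n·x̄/σ²)/(1/σ₀² + n/σ²) = (σ²·μ₀ + σ₀²·n·x̄)/(σ² + n·σ₀²) = (106.09·419.23 + 5986.1169·2066.72)/30036.6745 = 12416103.630268/30036.6745 = 413.3648.

413.3648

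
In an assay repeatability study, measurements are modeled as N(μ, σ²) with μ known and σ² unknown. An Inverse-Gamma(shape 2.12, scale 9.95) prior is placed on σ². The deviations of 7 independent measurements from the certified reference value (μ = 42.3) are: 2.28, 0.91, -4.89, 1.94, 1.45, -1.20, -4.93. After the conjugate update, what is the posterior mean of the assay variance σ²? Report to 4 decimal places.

With known mean μ and an Inverse-Gamma(α, β) prior on σ², the Normal likelihood is conjugate: posterior is Inv-Gamma(α + n/2, β + Σ(xᵢ−μ)²/2).
Σ(xᵢ−μ)² = (2.28)² + (0.91)² + (-4.89)² + (1.94)² + (1.45)² + (-1.20)² + (-4.93)² = 61.5496.
Posterior: Inv-Gamma(2.12 + 7/2, 9.95 + 61.5496/2) = Inv-Gamma(5.62, 40.72480).
E[σ²|data] = β/(α−1) = 40.72480/4.62 = 8.8149.

8.8149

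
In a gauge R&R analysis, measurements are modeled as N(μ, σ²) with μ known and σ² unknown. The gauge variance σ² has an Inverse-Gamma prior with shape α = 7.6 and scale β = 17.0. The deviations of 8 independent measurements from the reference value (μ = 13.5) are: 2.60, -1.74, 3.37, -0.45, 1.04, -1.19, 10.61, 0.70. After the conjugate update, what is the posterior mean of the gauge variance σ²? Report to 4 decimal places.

With known mean μ and an Inverse-Gamma(α, β) prior on σ², the Normal likelihood is conjugate: posterior is Inv-Gamma(α + n/2, β + Σ(xᵢ−μ)²/2).
Σ(xᵢ−μ)² = (2.60)² + (-1.74)² + (3.37)² + (-0.45)² + (1.04)² + (-1.19)² + (10.61)² + (0.70)² = 136.9068.
Posterior: Inv-Gamma(7.6 + 8/2, 17.0 + 136.9068/2) = Inv-Gamma(11.60, 85.45340).
E[σ²|data] = β/(α−1) = 85.45340/10.60 = 8.0616.

8.0616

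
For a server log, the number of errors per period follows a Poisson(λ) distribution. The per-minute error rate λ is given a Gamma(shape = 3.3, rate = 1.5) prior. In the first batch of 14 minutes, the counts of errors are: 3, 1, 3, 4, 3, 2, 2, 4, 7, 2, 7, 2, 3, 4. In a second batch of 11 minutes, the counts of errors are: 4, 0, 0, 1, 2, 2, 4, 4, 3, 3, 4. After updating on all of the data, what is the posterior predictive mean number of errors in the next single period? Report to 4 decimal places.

With a Gamma(shape α, rate β) prior, the Poisson likelihood is conjugate: the posterior is Gamma(α + ΣXᵢ, β + n).
Batch 1: sum of counts S = 47 over n = 14 minutes.
After batch 1: Gamma(α+S, β+n) = Gamma(3.3+47, 1.5+14) = Gamma(50.3, 15.5).
Batch 2: sum of counts S = 27 over n = 11 minutes.
After batch 2: Gamma(α+S, β+n) = Gamma(50.3+27, 15.5+11) = Gamma(77.3, 26.5).
The predictive distribution for one future period is NegBinom with mean α/β = 2.9170.

2.9170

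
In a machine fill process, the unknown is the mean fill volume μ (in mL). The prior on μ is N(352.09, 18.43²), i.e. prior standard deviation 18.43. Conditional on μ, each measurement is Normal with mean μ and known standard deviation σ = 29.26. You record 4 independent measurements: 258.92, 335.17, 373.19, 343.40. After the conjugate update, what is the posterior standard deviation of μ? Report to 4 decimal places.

11.4586

For Normal data with known variance σ², a Normal(μ₀, σ₀²) prior on μ is conjugate. Posterior precision = 1/σ₀² + n/σ²; posterior mean is the precision-weighted average of μ₀ and x̄.
σ₀² = 18.43² = 339.6649, σ² = 29.26² = 856.1476; σ² + n·σ₀² = 856.1476 + 4·339.6649 = 2214.8072.
Posterior precision = 1/σ₀² + n/σ² = 1/339.6649 + 4/856.1476 = (σ² + n·σ₀²)/(σ₀²σ²) = 2214.8072/(339.6649·856.1476); posterior variance σₙ² = σ₀²σ²/(σ² + n·σ₀²) = 339.6649·856.1476/2214.8072 = 131.299595.
Posterior SD = √σₙ² = √(339.6649·856.1476/2214.8072) = 11.4586.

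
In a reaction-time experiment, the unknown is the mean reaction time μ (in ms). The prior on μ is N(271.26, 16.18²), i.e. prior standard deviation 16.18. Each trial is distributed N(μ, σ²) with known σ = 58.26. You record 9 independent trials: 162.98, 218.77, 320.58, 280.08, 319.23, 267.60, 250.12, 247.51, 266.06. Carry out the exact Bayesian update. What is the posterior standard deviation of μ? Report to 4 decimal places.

For Normal data with known variance σ², a Normal(μ₀, σ₀²) prior on μ is conjugate. Posterior precision = 1/σ₀² + n/σ²; posterior mean is the precision-weighted average of μ₀ and x̄.
σ₀² = 16.18² = 261.7924, σ² = 58.26² = 3394.2276; σ² + n·σ₀² = 3394.2276 + 9·261.7924 = 5750.3592.
Posterior precision = 1/σ₀² + n/σ² = 1/261.7924 + 9/3394.2276 = (σ² + n·σ₀²)/(σ₀²σ²) = 5750.3592/(261.7924·3394.2276); posterior variance σₙ² = σ₀²σ²/(σ² + n·σ₀²) = 261.7924·3394.2276/5750.3592 = 154.526519.
Posterior SD = √σₙ² = √(261.7924·3394.2276/5750.3592) = 12.4309.

12.4309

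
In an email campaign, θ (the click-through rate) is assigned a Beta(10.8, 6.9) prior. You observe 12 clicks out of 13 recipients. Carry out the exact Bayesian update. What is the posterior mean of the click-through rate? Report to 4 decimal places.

0.7427

The Beta prior is conjugate to a Binomial/Bernoulli likelihood; the update adds successes to α and failures to β.
Posterior: Beta(α+k, β+n−k) = Beta(10.8+12, 6.9+1) = Beta(22.8, 7.9).
Posterior mean = α/(α+β) = 22.8/30.7 = 0.7427.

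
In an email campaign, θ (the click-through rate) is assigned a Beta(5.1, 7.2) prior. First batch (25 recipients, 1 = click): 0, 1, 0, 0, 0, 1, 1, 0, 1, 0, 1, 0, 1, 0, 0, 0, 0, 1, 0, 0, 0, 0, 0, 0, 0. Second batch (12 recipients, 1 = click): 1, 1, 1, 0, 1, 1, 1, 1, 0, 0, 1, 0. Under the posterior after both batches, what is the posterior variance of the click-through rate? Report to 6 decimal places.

0.004801

The Beta prior is conjugate to a Binomial/Bernoulli likelihood; the update adds successes to α and failures to β.
After batch 1: Beta(5.1+7, 7.2+18) = Beta(12.1, 25.2).
After batch 2: Beta(12.1+8, 25.2+4) = Beta(20.1, 29.2).
Var = αβ/((α+β)²(α+β+1)) = 20.1·29.2/(49.3²·50.3) = 0.004801.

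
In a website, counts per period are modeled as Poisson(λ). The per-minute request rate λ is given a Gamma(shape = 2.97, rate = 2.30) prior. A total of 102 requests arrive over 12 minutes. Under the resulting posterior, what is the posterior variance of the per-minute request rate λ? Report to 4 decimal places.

0.5133

With a Gamma(shape α, rate β) prior, the Poisson likelihood is conjugate: the posterior is Gamma(α + ΣXᵢ, β + n).
Posterior: Gamma(α+S, β+n) = Gamma(2.97+102, 2.30+12) = Gamma(104.97, 14.30).
Var = α/β² = 104.97/14.30² = 0.5133.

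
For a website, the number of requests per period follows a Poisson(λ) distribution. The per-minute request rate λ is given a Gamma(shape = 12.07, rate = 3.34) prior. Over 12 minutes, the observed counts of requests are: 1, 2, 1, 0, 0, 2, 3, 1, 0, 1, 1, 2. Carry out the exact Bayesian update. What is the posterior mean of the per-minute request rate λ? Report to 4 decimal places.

With a Gamma(shape α, rate β) prior, the Poisson likelihood is conjugate: the posterior is Gamma(α + ΣXᵢ, β + n).
Sum of counts S = 14 over n = 12 minutes.
Posterior: Gamma(α+S, β+n) = Gamma(12.07+14, 3.34+12) = Gamma(26.07, 15.34).
Posterior mean = α/β = 26.07/15.34 = 1.6995.

1.6995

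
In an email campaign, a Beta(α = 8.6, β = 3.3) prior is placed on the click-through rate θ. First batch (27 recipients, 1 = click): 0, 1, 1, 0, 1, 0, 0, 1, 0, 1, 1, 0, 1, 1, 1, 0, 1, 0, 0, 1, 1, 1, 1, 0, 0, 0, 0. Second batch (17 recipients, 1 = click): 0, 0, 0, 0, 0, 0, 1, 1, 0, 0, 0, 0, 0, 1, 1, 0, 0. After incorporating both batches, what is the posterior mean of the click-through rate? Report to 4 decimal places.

0.4758

The Beta prior is conjugate to a Binomial/Bernoulli likelihood; the update adds successes to α and failures to β.
After batch 1: Beta(8.6+14, 3.3+13) = Beta(22.6, 16.3).
After batch 2: Beta(22.6+4, 16.3+13) = Beta(26.6, 29.3).
Posterior mean = α/(α+β) = 26.6/55.9 = 0.4758.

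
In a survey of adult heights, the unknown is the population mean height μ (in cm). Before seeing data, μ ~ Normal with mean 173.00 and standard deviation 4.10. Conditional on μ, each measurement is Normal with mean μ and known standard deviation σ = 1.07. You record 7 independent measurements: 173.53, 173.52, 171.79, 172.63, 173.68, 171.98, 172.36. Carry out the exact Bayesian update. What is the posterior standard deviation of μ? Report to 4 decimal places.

0.4025

For Normal data with known variance σ², a Normal(μ₀, σ₀²) prior on μ is conjugate. Posterior precision = 1/σ₀² + n/σ²; posterior mean is the precision-weighted average of μ₀ and x̄.
σ₀² = 4.10² = 16.81, σ² = 1.07² = 1.1449; σ² + n·σ₀² = 1.1449 + 7·16.81 = 118.8149.
Posterior precision = 1/σ₀² + n/σ² = 1/16.81 + 7/1.1449 = (σ² + n·σ₀²)/(σ₀²σ²) = 118.8149/(16.81·1.1449); posterior variance σₙ² = σ₀²σ²/(σ² + n·σ₀²) = 16.81·1.1449/118.8149 = 0.161981.
Posterior SD = √σₙ² = √(16.81·1.1449/118.8149) = 0.4025.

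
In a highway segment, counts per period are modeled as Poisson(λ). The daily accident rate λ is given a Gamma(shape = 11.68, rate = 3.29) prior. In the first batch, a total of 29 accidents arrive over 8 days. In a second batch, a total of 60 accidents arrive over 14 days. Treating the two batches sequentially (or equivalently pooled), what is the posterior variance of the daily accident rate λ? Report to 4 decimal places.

With a Gamma(shape α, rate β) prior, the Poisson likelihood is conjugate: the posterior is Gamma(α + ΣXᵢ, β + n).
After batch 1: Gamma(α+S, β+n) = Gamma(11.68+29, 3.29+8) = Gamma(40.68, 11.29).
After batch 2: Gamma(α+S, β+n) = Gamma(40.68+60, 11.29+14) = Gamma(100.68, 25.29).
Var = α/β² = 100.68/25.29² = 0.1574.

0.1574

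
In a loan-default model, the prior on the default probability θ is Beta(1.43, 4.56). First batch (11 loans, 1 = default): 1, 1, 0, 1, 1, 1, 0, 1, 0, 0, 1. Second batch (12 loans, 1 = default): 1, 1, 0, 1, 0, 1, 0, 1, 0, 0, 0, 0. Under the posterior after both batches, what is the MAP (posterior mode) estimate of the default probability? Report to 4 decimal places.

The Beta prior is conjugate to a Binomial/Bernoulli likelihood; the update adds successes to α and failures to β.
After batch 1: Beta(1.43+7, 4.56+4) = Beta(8.43, 8.56).
After batch 2: Beta(8.43+5, 8.56+7) = Beta(13.43, 15.56).
Mode of Beta(a,b) for a,b>1 is (a−1)/(a+b−2) = 12.43/26.99 = 0.4605.

0.4605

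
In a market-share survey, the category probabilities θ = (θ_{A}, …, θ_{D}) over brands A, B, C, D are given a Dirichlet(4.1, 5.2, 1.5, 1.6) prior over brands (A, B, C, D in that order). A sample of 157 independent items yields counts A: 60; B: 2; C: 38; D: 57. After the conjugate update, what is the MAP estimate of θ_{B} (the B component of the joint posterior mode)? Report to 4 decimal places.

The Dirichlet prior is conjugate to the Multinomial likelihood: each posterior αⱼ = prior αⱼ + observed count nⱼ.
Posterior concentration: (64.1, 7.2, 39.5, 58.6), total = 169.4.
Joint mode component: (α_{B}−1)/(Σα−K) = 6.2/165.4 = 0.0375.

0.0375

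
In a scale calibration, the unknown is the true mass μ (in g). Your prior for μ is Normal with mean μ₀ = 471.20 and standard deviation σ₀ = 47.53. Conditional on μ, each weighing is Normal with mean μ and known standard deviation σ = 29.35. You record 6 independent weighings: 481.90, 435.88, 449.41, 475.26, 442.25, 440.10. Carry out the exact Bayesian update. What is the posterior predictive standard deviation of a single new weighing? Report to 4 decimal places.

31.5660

For Normal data with known variance σ², a Normal(μ₀, σ₀²) prior on μ is conjugate. Posterior precision = 1/σ₀² + n/σ²; posterior mean is the precision-weighted average of μ₀ and x̄.
σ₀² = 47.53² = 2259.1009, σ² = 29.35² = 861.4225; σ² + n·σ₀² = 861.4225 + 6·2259.1009 = 14416.0279.
Posterior precision = 1/σ₀² + n/σ² = 1/2259.1009 + 6/861.4225 = (σ² + n·σ₀²)/(σ₀²σ²) = 14416.0279/(2259.1009·861.4225); posterior variance σₙ² = σ₀²σ²/(σ² + n·σ₀²) = 2259.1009·861.4225/14416.0279 = 134.991439.
Predictive variance for one new observation = σₙ² + σ² = 2259.1009·861.4225/14416.0279 + 861.4225 = σ²·(σ₀² + 14416.0279)/14416.0279 = 861.4225·16675.1288/14416.0279 = 996.413939; SD = √(861.4225·16675.1288/14416.0279) = 31.5660.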